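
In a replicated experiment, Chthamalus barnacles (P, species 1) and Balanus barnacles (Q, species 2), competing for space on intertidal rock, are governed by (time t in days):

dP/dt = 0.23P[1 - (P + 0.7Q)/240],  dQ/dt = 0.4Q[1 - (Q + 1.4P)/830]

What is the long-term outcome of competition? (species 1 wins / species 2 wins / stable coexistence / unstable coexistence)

Compare the nullcline intercepts: K1/α12 = 240/0.7 = 343 < K2 = 830; K2/α21 = 830/1.4 = 593 > K1 = 240.
Since the inequalities point opposite ways, species 2 can invade but species 1 cannot.

species 2 excludes species 1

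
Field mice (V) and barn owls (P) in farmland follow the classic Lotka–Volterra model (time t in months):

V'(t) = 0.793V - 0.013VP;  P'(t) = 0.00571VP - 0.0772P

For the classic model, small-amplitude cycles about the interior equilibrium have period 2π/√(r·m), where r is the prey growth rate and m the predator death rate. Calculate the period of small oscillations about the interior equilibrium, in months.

T ≈ 25.4 months

Here r = 0.793 and m = 0.0772, so r·m = 0.0612.
ω = √0.0612 = 0.247 per month, hence T = 2π/ω ≈ 25.4 months.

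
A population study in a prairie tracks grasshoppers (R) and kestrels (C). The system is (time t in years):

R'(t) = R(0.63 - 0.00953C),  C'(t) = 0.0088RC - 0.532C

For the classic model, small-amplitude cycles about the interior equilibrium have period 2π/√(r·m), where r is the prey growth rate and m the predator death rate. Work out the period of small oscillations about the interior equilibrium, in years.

T ≈ 10.9 years

Here r = 0.63 and m = 0.532, so r·m = 0.335.
ω = √0.335 = 0.579 per year, hence T = 2π/ω ≈ 10.9 years.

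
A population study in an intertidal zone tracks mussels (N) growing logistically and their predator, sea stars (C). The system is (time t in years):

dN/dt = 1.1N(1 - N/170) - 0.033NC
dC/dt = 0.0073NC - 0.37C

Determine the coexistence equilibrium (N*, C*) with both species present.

N* ≈ 50.7, C* ≈ 23.4

From dC/dt = 0 with C > 0: 0.0073N* = 0.37, so N* = 50.7.
Substitute into dN/dt = 0: 1.1(1 - 50.7/170) = 0.033C*.
The bracket is 0.702, giving C* = 0.772/0.033 = 23.4.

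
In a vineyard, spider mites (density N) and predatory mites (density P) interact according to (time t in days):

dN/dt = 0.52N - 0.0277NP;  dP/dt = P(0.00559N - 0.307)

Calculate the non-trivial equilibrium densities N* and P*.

N* ≈ 54.9, P* ≈ 18.8

Set dP/dt = 0 with P > 0: 0.00559N - 0.307 = 0, so N* = 0.307/0.00559 = 54.9.
Set dN/dt = 0 with N > 0: 0.52 - 0.0277P = 0, so P* = 0.52/0.0277 = 18.8.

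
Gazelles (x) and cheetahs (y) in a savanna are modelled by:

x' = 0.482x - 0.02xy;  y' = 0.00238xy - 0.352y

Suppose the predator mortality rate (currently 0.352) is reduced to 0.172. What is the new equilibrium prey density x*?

At the interior fixed point, setting dy/dt = 0 with y > 0 fixes x* = (predator death rate)/(xy coefficient) — independent of the other coefficients.
With the change, x* = 0.172/0.00238 = 72.3; it falls from 148.

x* ≈ 72.3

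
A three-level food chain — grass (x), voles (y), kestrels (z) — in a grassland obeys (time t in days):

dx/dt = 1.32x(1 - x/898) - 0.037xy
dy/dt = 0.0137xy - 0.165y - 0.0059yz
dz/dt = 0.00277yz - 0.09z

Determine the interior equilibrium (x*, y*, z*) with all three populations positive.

x* ≈ 80.2, y* ≈ 32.5, z* ≈ 158

From dz/dt = 0: 0.00277y* = 0.09, so y* = 32.5.
From dx/dt = 0: 1.32(1 - x*/898) = 0.037·32.5, giving x* = 898·(1 - 0.911) = 80.2.
From dy/dt = 0: 0.0137·80.2 - 0.165 = 0.0059z*, so z* = 0.933/0.0059 = 158.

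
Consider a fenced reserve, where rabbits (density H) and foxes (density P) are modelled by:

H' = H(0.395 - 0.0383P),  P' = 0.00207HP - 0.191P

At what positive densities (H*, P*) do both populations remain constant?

H* ≈ 92.3, P* ≈ 10.3

Set dP/dt = 0 with P > 0: 0.00207H - 0.191 = 0, so H* = 0.191/0.00207 = 92.3.
Set dH/dt = 0 with H > 0: 0.395 - 0.0383P = 0, so P* = 0.395/0.0383 = 10.3.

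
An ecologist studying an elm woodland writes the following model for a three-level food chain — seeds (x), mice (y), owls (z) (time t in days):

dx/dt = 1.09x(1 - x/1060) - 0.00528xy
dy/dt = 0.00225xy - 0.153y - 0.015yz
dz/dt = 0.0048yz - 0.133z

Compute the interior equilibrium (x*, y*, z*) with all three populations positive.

x* ≈ 918, y* ≈ 27.7, z* ≈ 127

From dz/dt = 0: 0.0048y* = 0.133, so y* = 27.7.
From dx/dt = 0: 1.09(1 - x*/1060) = 0.00528·27.7, giving x* = 1060·(1 - 0.134) = 918.
From dy/dt = 0: 0.00225·918 - 0.153 = 0.015z*, so z* = 1.91/0.015 = 127.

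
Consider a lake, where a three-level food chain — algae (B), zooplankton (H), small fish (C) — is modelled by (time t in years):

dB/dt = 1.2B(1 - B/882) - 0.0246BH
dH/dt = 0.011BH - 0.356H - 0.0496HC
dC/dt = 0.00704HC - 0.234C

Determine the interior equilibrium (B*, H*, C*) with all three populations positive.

B* ≈ 281, H* ≈ 33.2, C* ≈ 55.1

From dC/dt = 0: 0.00704H* = 0.234, so H* = 33.2.
From dB/dt = 0: 1.2(1 - B*/882) = 0.0246·33.2, giving B* = 882·(1 - 0.681) = 281.
From dH/dt = 0: 0.011·281 - 0.356 = 0.0496C*, so C* = 2.74/0.0496 = 55.1.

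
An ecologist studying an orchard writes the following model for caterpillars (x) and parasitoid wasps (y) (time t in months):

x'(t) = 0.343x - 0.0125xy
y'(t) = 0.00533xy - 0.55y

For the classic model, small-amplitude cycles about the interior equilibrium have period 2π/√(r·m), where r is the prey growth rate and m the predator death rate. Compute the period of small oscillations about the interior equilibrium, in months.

T ≈ 14.5 months

Here r = 0.343 and m = 0.55, so r·m = 0.189.
ω = √0.189 = 0.434 per month, hence T = 2π/ω ≈ 14.5 months.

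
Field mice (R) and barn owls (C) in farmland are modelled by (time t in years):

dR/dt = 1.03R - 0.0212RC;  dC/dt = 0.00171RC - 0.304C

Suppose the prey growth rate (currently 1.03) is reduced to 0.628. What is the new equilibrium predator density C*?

At the interior fixed point, setting dR/dt = 0 with R > 0 fixes C* = (prey growth rate)/(RC coefficient) — independent of the other coefficients.
With the change, C* = 0.628/0.0212 = 29.6; it falls from 48.6.

C* ≈ 29.6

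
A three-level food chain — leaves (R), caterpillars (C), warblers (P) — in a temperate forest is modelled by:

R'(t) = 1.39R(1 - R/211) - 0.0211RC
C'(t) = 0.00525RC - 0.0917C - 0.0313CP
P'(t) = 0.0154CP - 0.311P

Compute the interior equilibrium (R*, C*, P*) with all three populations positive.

R* ≈ 146, C* ≈ 20.2, P* ≈ 21.6

From dP/dt = 0: 0.0154C* = 0.311, so C* = 20.2.
From dR/dt = 0: 1.39(1 - R*/211) = 0.0211·20.2, giving R* = 211·(1 - 0.307) = 146.
From dC/dt = 0: 0.00525·146 - 0.0917 = 0.0313P*, so P* = 0.676/0.0313 = 21.6.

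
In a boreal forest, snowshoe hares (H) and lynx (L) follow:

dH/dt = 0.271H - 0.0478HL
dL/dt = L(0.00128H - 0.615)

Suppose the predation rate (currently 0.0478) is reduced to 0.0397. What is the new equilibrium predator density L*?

At the interior fixed point, setting dH/dt = 0 with H > 0 fixes L* = (prey growth rate)/(HL coefficient) — independent of the other coefficients.
With the change, L* = 0.271/0.0397 = 6.83; it rises from 5.67.

L* ≈ 6.83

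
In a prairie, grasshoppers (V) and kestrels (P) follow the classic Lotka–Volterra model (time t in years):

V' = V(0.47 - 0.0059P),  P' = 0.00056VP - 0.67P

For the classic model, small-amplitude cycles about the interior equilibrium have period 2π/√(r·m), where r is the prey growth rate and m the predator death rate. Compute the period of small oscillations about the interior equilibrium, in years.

Here r = 0.47 and m = 0.67, so r·m = 0.315.
ω = √0.315 = 0.561 per year, hence T = 2π/ω ≈ 11.2 years.

T ≈ 11.2 years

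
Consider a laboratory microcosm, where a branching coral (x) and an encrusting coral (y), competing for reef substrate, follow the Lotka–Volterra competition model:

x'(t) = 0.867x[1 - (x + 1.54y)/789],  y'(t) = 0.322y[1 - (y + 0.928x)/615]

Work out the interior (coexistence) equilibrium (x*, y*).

x* ≈ 368, y* ≈ 273

Setting both brackets to zero gives the nullclines x + 1.54y = 789 and 0.928x + y = 615.
Substituting y = 615 - 0.928x into the first: x(1 - 1.54·0.928) = 789 - 1.54·615.
So x* = -158/-0.429 = 368, and then y* = 615 - 0.928·368 = 273.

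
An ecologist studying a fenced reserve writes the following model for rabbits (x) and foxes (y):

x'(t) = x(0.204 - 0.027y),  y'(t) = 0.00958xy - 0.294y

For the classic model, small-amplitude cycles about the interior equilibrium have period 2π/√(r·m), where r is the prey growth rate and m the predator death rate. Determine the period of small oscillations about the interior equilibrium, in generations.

T ≈ 25.7 generations

Here r = 0.204 and m = 0.294, so r·m = 0.06.
ω = √0.06 = 0.245 per generation, hence T = 2π/ω ≈ 25.7 generations.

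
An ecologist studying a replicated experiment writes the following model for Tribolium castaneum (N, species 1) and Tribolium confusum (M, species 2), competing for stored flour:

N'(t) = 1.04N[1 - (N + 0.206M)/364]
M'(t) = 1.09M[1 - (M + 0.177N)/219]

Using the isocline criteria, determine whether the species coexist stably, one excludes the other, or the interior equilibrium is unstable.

Compare the nullcline intercepts: K1/α12 = 364/0.206 = 1770 > K2 = 219; K2/α21 = 219/0.177 = 1240 > K1 = 364.
Since both inequalities hold, each species can invade when rare, so the interior equilibrium is stable.

stable coexistence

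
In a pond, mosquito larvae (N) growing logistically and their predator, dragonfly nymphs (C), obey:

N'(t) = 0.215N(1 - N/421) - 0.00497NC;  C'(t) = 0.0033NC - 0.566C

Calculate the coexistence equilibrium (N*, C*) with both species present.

N* ≈ 172, C* ≈ 25.6

From dC/dt = 0 with C > 0: 0.0033N* = 0.566, so N* = 172.
Substitute into dN/dt = 0: 0.215(1 - 172/421) = 0.00497C*.
The bracket is 0.593, giving C* = 0.127/0.00497 = 25.6.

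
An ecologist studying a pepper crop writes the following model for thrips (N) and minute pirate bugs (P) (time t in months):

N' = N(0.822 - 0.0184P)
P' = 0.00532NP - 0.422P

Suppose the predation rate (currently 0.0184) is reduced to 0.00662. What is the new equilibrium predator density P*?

P* ≈ 124

At the interior fixed point, setting dN/dt = 0 with N > 0 fixes P* = (prey growth rate)/(NP coefficient) — independent of the other coefficients.
With the change, P* = 0.822/0.00662 = 124; it rises from 44.7.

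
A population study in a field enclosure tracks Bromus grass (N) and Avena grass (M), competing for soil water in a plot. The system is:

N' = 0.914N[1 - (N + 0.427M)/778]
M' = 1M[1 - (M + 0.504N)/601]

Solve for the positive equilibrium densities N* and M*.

N* ≈ 664, M* ≈ 266

Setting both brackets to zero gives the nullclines N + 0.427M = 778 and 0.504N + M = 601.
Substituting M = 601 - 0.504N into the first: N(1 - 0.427·0.504) = 778 - 0.427·601.
So N* = 521/0.785 = 664, and then M* = 601 - 0.504·664 = 266.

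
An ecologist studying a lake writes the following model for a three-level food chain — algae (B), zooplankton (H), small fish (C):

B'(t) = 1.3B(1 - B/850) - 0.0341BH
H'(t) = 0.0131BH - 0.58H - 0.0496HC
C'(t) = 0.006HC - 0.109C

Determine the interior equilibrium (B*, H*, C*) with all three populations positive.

B* ≈ 445, H* ≈ 18.2, C* ≈ 106

From dC/dt = 0: 0.006H* = 0.109, so H* = 18.2.
From dB/dt = 0: 1.3(1 - B*/850) = 0.0341·18.2, giving B* = 850·(1 - 0.477) = 445.
From dH/dt = 0: 0.0131·445 - 0.58 = 0.0496C*, so C* = 5.25/0.0496 = 106.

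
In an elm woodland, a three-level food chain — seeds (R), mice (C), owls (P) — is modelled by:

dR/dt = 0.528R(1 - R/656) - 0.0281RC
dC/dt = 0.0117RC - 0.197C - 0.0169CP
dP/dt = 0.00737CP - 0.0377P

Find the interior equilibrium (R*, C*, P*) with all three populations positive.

From dP/dt = 0: 0.00737C* = 0.0377, so C* = 5.12.
From dR/dt = 0: 0.528(1 - R*/656) = 0.0281·5.12, giving R* = 656·(1 - 0.272) = 477.
From dC/dt = 0: 0.0117·477 - 0.197 = 0.0169P*, so P* = 5.39/0.0169 = 319.

R* ≈ 477, C* ≈ 5.12, P* ≈ 319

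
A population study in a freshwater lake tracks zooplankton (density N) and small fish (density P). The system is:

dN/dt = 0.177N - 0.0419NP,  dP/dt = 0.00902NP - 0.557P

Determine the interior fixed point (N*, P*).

N* ≈ 61.8, P* ≈ 4.22

Set dP/dt = 0 with P > 0: 0.00902N - 0.557 = 0, so N* = 0.557/0.00902 = 61.8.
Set dN/dt = 0 with N > 0: 0.177 - 0.0419P = 0, so P* = 0.177/0.0419 = 4.22.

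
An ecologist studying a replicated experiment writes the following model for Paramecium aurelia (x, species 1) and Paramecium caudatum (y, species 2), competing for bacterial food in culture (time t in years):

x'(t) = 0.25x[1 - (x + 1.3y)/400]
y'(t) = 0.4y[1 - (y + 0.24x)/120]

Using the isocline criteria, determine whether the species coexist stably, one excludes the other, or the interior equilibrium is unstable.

stable coexistence

Compare the nullcline intercepts: K1/α12 = 400/1.3 = 308 > K2 = 120; K2/α21 = 120/0.24 = 500 > K1 = 400.
Since both inequalities hold, each species can invade when rare, so the interior equilibrium is stable.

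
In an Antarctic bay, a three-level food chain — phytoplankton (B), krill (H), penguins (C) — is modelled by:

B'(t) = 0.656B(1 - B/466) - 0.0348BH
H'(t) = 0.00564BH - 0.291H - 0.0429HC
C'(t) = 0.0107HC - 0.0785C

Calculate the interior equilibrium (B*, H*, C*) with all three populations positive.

From dC/dt = 0: 0.0107H* = 0.0785, so H* = 7.34.
From dB/dt = 0: 0.656(1 - B*/466) = 0.0348·7.34, giving B* = 466·(1 - 0.389) = 285.
From dH/dt = 0: 0.00564·285 - 0.291 = 0.0429C*, so C* = 1.31/0.0429 = 30.6.

B* ≈ 285, H* ≈ 7.34, C* ≈ 30.6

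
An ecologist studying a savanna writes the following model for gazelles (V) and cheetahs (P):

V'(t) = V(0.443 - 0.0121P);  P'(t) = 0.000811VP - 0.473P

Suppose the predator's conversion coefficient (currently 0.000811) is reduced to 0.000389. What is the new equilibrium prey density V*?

V* ≈ 1220

At the interior fixed point, setting dP/dt = 0 with P > 0 fixes V* = (predator death rate)/(VP coefficient) — independent of the other coefficients.
With the change, V* = 0.473/0.000389 = 1220; it rises from 583.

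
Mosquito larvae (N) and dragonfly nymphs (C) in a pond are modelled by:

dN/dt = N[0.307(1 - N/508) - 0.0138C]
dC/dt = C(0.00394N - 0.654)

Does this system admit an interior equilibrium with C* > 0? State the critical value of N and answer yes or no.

Threshold N = 166; K > 166, so yes, the predator persists.

The predator equation gives dC/dt > 0 only when N > 0.654/0.00394 = 166.
Without the predator, N → K = 508. Since 508 > 166, the predator can invade and persist.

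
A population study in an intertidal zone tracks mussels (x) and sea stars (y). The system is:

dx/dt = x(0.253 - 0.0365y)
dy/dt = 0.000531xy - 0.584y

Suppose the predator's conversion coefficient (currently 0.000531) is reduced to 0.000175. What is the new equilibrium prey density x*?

x* ≈ 3340

At the interior fixed point, setting dy/dt = 0 with y > 0 fixes x* = (predator death rate)/(xy coefficient) — independent of the other coefficients.
With the change, x* = 0.584/0.000175 = 3340; it rises from 1100.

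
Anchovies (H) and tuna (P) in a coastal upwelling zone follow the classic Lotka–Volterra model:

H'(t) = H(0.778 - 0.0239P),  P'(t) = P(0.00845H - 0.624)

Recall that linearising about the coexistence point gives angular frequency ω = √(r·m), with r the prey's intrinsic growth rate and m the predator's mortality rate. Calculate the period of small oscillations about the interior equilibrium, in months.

Here r = 0.778 and m = 0.624, so r·m = 0.485.
ω = √0.485 = 0.697 per month, hence T = 2π/ω ≈ 9.02 months.

T ≈ 9.02 months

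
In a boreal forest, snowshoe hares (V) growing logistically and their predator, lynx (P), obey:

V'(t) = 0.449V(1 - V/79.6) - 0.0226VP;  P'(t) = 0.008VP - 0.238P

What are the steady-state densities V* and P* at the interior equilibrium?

From dP/dt = 0 with P > 0: 0.008V* = 0.238, so V* = 29.7.
Substitute into dV/dt = 0: 0.449(1 - 29.7/79.6) = 0.0226P*.
The bracket is 0.626, giving P* = 0.281/0.0226 = 12.4.

V* ≈ 29.7, P* ≈ 12.4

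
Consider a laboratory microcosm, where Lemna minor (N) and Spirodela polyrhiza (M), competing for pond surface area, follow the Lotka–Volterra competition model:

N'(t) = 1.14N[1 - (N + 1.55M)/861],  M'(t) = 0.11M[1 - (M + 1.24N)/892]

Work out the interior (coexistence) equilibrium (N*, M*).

N* ≈ 566, M* ≈ 190

Setting both brackets to zero gives the nullclines N + 1.55M = 861 and 1.24N + M = 892.
Substituting M = 892 - 1.24N into the first: N(1 - 1.55·1.24) = 861 - 1.55·892.
So N* = -522/-0.922 = 566, and then M* = 892 - 1.24·566 = 190.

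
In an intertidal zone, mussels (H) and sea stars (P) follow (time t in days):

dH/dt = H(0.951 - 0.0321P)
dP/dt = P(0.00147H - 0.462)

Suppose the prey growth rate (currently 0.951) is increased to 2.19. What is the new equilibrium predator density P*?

P* ≈ 68.2

At the interior fixed point, setting dH/dt = 0 with H > 0 fixes P* = (prey growth rate)/(HP coefficient) — independent of the other coefficients.
With the change, P* = 2.19/0.0321 = 68.2; it rises from 29.6.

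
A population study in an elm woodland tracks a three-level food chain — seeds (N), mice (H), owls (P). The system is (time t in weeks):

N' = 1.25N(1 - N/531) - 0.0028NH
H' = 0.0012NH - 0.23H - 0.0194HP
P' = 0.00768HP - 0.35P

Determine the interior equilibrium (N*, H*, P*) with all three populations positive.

From dP/dt = 0: 0.00768H* = 0.35, so H* = 45.6.
From dN/dt = 0: 1.25(1 - N*/531) = 0.0028·45.6, giving N* = 531·(1 - 0.102) = 477.
From dH/dt = 0: 0.0012·477 - 0.23 = 0.0194P*, so P* = 0.342/0.0194 = 17.6.

N* ≈ 477, H* ≈ 45.6, P* ≈ 17.6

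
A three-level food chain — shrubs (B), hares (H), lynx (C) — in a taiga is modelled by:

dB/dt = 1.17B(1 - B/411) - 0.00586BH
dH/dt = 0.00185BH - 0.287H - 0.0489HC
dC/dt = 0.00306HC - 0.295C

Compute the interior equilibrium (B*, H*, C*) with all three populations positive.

B* ≈ 213, H* ≈ 96.4, C* ≈ 2.17

From dC/dt = 0: 0.00306H* = 0.295, so H* = 96.4.
From dB/dt = 0: 1.17(1 - B*/411) = 0.00586·96.4, giving B* = 411·(1 - 0.483) = 213.
From dH/dt = 0: 0.00185·213 - 0.287 = 0.0489C*, so C* = 0.106/0.0489 = 2.17.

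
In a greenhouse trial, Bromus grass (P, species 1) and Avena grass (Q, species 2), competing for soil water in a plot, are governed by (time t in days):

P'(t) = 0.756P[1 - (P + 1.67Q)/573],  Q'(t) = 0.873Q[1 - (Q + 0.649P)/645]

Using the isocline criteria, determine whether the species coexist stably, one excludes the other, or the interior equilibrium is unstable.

Compare the nullcline intercepts: K1/α12 = 573/1.67 = 343 < K2 = 645; K2/α21 = 645/0.649 = 994 > K1 = 573.
Since the inequalities point opposite ways, species 2 can invade but species 1 cannot.

species 2 excludes species 1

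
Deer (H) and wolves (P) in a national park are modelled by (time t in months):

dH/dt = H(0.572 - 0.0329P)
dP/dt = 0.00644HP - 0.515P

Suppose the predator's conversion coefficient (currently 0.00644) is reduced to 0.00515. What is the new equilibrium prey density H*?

At the interior fixed point, setting dP/dt = 0 with P > 0 fixes H* = (predator death rate)/(HP coefficient) — independent of the other coefficients.
With the change, H* = 0.515/0.00515 = 100; it rises from 80.

H* ≈ 100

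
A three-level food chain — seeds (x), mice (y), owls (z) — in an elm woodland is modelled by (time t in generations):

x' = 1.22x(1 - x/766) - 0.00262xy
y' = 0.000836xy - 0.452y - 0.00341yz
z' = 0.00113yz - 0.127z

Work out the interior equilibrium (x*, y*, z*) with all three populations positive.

x* ≈ 581, y* ≈ 112, z* ≈ 9.92

From dz/dt = 0: 0.00113y* = 0.127, so y* = 112.
From dx/dt = 0: 1.22(1 - x*/766) = 0.00262·112, giving x* = 766·(1 - 0.241) = 581.
From dy/dt = 0: 0.000836·581 - 0.452 = 0.00341z*, so z* = 0.0338/0.00341 = 9.92.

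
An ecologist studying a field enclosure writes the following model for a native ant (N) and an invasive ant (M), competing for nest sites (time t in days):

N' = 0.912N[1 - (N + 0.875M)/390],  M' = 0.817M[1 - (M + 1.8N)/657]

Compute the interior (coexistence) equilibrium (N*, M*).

N* ≈ 322, M* ≈ 78.3

Setting both brackets to zero gives the nullclines N + 0.875M = 390 and 1.8N + M = 657.
Substituting M = 657 - 1.8N into the first: N(1 - 0.875·1.8) = 390 - 0.875·657.
So N* = -185/-0.575 = 322, and then M* = 657 - 1.8·322 = 78.3.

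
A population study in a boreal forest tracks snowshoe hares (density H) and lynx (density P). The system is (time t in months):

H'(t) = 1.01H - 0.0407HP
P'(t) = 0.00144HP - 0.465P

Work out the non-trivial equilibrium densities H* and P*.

H* ≈ 323, P* ≈ 24.8

Set dP/dt = 0 with P > 0: 0.00144H - 0.465 = 0, so H* = 0.465/0.00144 = 323.
Set dH/dt = 0 with H > 0: 1.01 - 0.0407P = 0, so P* = 1.01/0.0407 = 24.8.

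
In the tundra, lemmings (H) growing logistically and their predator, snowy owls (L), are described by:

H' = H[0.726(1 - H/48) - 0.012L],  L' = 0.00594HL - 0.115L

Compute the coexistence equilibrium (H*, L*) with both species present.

From dL/dt = 0 with L > 0: 0.00594H* = 0.115, so H* = 19.4.
Substitute into dH/dt = 0: 0.726(1 - 19.4/48) = 0.012L*.
The bracket is 0.597, giving L* = 0.433/0.012 = 36.1.

H* ≈ 19.4, L* ≈ 36.1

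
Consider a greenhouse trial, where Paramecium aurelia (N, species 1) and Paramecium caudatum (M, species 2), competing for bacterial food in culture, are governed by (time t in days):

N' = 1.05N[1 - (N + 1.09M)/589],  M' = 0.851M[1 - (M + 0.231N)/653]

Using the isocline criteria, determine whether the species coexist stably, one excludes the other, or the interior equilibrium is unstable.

species 2 excludes species 1

Compare the nullcline intercepts: K1/α12 = 589/1.09 = 540 < K2 = 653; K2/α21 = 653/0.231 = 2830 > K1 = 589.
Since the inequalities point opposite ways, species 2 can invade but species 1 cannot.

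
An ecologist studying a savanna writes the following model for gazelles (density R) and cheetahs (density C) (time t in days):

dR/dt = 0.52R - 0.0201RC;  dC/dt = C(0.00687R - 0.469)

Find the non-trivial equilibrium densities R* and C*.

Set dC/dt = 0 with C > 0: 0.00687R - 0.469 = 0, so R* = 0.469/0.00687 = 68.3.
Set dR/dt = 0 with R > 0: 0.52 - 0.0201C = 0, so C* = 0.52/0.0201 = 25.9.

R* ≈ 68.3, C* ≈ 25.9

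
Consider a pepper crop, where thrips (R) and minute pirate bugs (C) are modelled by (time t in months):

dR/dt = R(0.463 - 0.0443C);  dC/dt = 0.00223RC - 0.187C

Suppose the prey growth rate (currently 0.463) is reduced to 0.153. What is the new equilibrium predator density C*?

C* ≈ 3.45

At the interior fixed point, setting dR/dt = 0 with R > 0 fixes C* = (prey growth rate)/(RC coefficient) — independent of the other coefficients.
With the change, C* = 0.153/0.0443 = 3.45; it falls from 10.5.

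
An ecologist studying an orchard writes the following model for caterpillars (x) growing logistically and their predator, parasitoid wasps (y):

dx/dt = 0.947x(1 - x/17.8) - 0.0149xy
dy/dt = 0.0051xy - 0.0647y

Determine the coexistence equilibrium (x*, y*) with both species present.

From dy/dt = 0 with y > 0: 0.0051x* = 0.0647, so x* = 12.7.
Substitute into dx/dt = 0: 0.947(1 - 12.7/17.8) = 0.0149y*.
The bracket is 0.287, giving y* = 0.272/0.0149 = 18.3.

x* ≈ 12.7, y* ≈ 18.3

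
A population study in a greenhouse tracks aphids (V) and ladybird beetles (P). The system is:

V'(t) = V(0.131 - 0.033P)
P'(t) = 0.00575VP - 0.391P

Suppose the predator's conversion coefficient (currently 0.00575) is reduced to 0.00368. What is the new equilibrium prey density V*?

V* ≈ 106

At the interior fixed point, setting dP/dt = 0 with P > 0 fixes V* = (predator death rate)/(VP coefficient) — independent of the other coefficients.
With the change, V* = 0.391/0.00368 = 106; it rises from 68.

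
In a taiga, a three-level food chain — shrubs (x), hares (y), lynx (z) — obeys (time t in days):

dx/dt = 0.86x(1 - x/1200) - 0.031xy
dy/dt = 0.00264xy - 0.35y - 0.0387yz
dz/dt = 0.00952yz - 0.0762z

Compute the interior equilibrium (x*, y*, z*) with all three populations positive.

From dz/dt = 0: 0.00952y* = 0.0762, so y* = 8.
From dx/dt = 0: 0.86(1 - x*/1200) = 0.031·8, giving x* = 1200·(1 - 0.289) = 854.
From dy/dt = 0: 0.00264·854 - 0.35 = 0.0387z*, so z* = 1.9/0.0387 = 49.2.

x* ≈ 854, y* ≈ 8, z* ≈ 49.2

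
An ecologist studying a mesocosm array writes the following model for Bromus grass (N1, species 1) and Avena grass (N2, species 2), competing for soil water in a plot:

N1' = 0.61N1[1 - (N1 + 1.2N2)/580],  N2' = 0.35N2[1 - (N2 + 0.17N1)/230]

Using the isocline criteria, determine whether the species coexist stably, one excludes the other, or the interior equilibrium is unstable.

Compare the nullcline intercepts: K1/α12 = 580/1.2 = 483 > K2 = 230; K2/α21 = 230/0.17 = 1350 > K1 = 580.
Since both inequalities hold, each species can invade when rare, so the interior equilibrium is stable.

stable coexistence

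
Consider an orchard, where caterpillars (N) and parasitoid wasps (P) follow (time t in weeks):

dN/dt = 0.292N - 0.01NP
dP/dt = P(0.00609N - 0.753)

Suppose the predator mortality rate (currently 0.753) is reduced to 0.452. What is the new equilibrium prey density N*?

N* ≈ 74.2

At the interior fixed point, setting dP/dt = 0 with P > 0 fixes N* = (predator death rate)/(NP coefficient) — independent of the other coefficients.
With the change, N* = 0.452/0.00609 = 74.2; it falls from 124.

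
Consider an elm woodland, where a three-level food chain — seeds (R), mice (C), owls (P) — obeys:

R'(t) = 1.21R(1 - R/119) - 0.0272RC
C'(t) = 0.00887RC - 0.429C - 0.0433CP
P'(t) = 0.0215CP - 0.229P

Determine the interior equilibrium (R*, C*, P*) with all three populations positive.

R* ≈ 90.5, C* ≈ 10.7, P* ≈ 8.63

From dP/dt = 0: 0.0215C* = 0.229, so C* = 10.7.
From dR/dt = 0: 1.21(1 - R*/119) = 0.0272·10.7, giving R* = 119·(1 - 0.239) = 90.5.
From dC/dt = 0: 0.00887·90.5 - 0.429 = 0.0433P*, so P* = 0.374/0.0433 = 8.63.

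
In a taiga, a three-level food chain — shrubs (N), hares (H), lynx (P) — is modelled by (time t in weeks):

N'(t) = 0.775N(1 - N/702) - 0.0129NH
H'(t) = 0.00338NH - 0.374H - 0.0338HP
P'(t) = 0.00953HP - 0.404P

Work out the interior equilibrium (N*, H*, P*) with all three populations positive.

N* ≈ 207, H* ≈ 42.4, P* ≈ 9.6

From dP/dt = 0: 0.00953H* = 0.404, so H* = 42.4.
From dN/dt = 0: 0.775(1 - N*/702) = 0.0129·42.4, giving N* = 702·(1 - 0.706) = 207.
From dH/dt = 0: 0.00338·207 - 0.374 = 0.0338P*, so P* = 0.324/0.0338 = 9.6.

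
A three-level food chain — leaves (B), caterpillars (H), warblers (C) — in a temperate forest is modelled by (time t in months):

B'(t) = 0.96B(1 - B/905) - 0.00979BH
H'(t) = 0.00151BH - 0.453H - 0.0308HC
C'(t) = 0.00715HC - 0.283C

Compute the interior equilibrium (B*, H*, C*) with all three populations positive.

B* ≈ 540, H* ≈ 39.6, C* ≈ 11.8

From dC/dt = 0: 0.00715H* = 0.283, so H* = 39.6.
From dB/dt = 0: 0.96(1 - B*/905) = 0.00979·39.6, giving B* = 905·(1 - 0.404) = 540.
From dH/dt = 0: 0.00151·540 - 0.453 = 0.0308C*, so C* = 0.362/0.0308 = 11.8.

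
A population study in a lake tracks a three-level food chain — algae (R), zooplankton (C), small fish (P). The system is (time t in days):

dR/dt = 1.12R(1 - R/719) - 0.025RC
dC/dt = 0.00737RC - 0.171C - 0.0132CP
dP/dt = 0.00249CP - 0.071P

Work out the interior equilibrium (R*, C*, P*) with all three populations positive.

From dP/dt = 0: 0.00249C* = 0.071, so C* = 28.5.
From dR/dt = 0: 1.12(1 - R*/719) = 0.025·28.5, giving R* = 719·(1 - 0.636) = 261.
From dC/dt = 0: 0.00737·261 - 0.171 = 0.0132P*, so P* = 1.76/0.0132 = 133.

R* ≈ 261, C* ≈ 28.5, P* ≈ 133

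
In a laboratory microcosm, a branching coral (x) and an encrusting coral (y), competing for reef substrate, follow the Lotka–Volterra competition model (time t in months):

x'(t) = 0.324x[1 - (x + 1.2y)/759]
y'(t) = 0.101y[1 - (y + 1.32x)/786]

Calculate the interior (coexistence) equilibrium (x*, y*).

Setting both brackets to zero gives the nullclines x + 1.2y = 759 and 1.32x + y = 786.
Substituting y = 786 - 1.32x into the first: x(1 - 1.2·1.32) = 759 - 1.2·786.
So x* = -184/-0.584 = 315, and then y* = 786 - 1.32·315 = 370.

x* ≈ 315, y* ≈ 370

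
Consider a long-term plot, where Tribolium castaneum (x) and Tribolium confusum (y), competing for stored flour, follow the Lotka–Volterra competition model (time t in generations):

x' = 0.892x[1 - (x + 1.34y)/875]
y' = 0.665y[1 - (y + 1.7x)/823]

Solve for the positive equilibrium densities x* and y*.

Setting both brackets to zero gives the nullclines x + 1.34y = 875 and 1.7x + y = 823.
Substituting y = 823 - 1.7x into the first: x(1 - 1.34·1.7) = 875 - 1.34·823.
So x* = -228/-1.28 = 178, and then y* = 823 - 1.7·178 = 520.

x* ≈ 178, y* ≈ 520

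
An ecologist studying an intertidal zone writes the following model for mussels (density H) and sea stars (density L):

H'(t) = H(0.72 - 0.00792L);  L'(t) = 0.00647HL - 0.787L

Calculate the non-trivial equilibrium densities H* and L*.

Set dL/dt = 0 with L > 0: 0.00647H - 0.787 = 0, so H* = 0.787/0.00647 = 122.
Set dH/dt = 0 with H > 0: 0.72 - 0.00792L = 0, so L* = 0.72/0.00792 = 90.9.

H* ≈ 122, L* ≈ 90.9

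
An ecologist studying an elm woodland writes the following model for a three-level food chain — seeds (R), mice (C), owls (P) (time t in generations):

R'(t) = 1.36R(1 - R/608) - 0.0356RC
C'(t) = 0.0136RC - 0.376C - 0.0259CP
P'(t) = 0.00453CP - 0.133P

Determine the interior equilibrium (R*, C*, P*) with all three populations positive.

R* ≈ 141, C* ≈ 29.4, P* ≈ 59.4

From dP/dt = 0: 0.00453C* = 0.133, so C* = 29.4.
From dR/dt = 0: 1.36(1 - R*/608) = 0.0356·29.4, giving R* = 608·(1 - 0.769) = 141.
From dC/dt = 0: 0.0136·141 - 0.376 = 0.0259P*, so P* = 1.54/0.0259 = 59.4.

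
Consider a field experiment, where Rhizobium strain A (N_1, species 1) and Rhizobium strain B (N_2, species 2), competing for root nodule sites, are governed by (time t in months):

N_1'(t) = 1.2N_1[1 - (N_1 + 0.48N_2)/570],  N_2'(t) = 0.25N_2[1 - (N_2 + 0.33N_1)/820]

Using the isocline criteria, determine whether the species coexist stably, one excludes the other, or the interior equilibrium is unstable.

stable coexistence

Compare the nullcline intercepts: K1/α12 = 570/0.48 = 1190 > K2 = 820; K2/α21 = 820/0.33 = 2480 > K1 = 570.
Since both inequalities hold, each species can invade when rare, so the interior equilibrium is stable.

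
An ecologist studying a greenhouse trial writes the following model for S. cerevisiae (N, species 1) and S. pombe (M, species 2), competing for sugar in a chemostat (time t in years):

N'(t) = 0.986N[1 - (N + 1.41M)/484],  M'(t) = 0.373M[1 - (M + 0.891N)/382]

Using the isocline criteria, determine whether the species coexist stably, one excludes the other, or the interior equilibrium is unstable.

Compare the nullcline intercepts: K1/α12 = 484/1.41 = 343 < K2 = 382; K2/α21 = 382/0.891 = 429 < K1 = 484.
Since both are reversed, neither can invade when rare; the interior point is a saddle.

unstable coexistence (outcome depends on initial conditions)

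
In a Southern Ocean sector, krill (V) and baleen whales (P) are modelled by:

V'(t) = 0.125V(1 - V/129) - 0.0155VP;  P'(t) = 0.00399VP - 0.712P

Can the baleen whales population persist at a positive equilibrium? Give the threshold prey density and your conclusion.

The predator equation gives dP/dt > 0 only when V > 0.712/0.00399 = 178.
Without the predator, V → K = 129. Since 129 < 178, the predator cannot invade.

Threshold V = 178; K < 178, so no, the predator goes extinct.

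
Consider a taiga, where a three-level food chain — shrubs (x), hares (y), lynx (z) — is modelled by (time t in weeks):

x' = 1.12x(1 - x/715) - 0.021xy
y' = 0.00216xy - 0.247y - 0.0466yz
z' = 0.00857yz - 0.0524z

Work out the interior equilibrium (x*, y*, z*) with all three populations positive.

From dz/dt = 0: 0.00857y* = 0.0524, so y* = 6.11.
From dx/dt = 0: 1.12(1 - x*/715) = 0.021·6.11, giving x* = 715·(1 - 0.115) = 633.
From dy/dt = 0: 0.00216·633 - 0.247 = 0.0466z*, so z* = 1.12/0.0466 = 24.

x* ≈ 633, y* ≈ 6.11, z* ≈ 24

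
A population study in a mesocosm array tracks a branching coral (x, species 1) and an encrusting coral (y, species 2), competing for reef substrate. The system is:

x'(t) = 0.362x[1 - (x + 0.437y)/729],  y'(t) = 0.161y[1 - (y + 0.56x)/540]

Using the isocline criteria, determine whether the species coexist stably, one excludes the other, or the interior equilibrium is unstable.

stable coexistence

Compare the nullcline intercepts: K1/α12 = 729/0.437 = 1670 > K2 = 540; K2/α21 = 540/0.56 = 964 > K1 = 729.
Since both inequalities hold, each species can invade when rare, so the interior equilibrium is stable.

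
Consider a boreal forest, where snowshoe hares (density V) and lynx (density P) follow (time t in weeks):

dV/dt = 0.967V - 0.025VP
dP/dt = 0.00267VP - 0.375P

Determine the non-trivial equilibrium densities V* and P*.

V* ≈ 140, P* ≈ 38.7

Set dP/dt = 0 with P > 0: 0.00267V - 0.375 = 0, so V* = 0.375/0.00267 = 140.
Set dV/dt = 0 with V > 0: 0.967 - 0.025P = 0, so P* = 0.967/0.025 = 38.7.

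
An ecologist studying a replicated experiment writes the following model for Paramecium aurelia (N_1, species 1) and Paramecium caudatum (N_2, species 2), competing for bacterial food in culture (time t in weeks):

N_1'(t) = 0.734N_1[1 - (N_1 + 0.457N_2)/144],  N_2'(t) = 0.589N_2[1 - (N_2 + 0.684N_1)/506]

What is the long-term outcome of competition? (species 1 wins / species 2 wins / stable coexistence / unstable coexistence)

species 2 excludes species 1

Compare the nullcline intercepts: K1/α12 = 144/0.457 = 315 < K2 = 506; K2/α21 = 506/0.684 = 740 > K1 = 144.
Since the inequalities point opposite ways, species 2 can invade but species 1 cannot.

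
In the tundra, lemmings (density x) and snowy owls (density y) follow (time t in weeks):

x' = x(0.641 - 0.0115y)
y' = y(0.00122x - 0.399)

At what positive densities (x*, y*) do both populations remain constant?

Set dy/dt = 0 with y > 0: 0.00122x - 0.399 = 0, so x* = 0.399/0.00122 = 327.
Set dx/dt = 0 with x > 0: 0.641 - 0.0115y = 0, so y* = 0.641/0.0115 = 55.7.

x* ≈ 327, y* ≈ 55.7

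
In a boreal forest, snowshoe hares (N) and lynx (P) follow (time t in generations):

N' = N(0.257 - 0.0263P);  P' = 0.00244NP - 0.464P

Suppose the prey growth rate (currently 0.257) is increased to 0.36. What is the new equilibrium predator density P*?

P* ≈ 13.7

At the interior fixed point, setting dN/dt = 0 with N > 0 fixes P* = (prey growth rate)/(NP coefficient) — independent of the other coefficients.
With the change, P* = 0.36/0.0263 = 13.7; it rises from 9.77.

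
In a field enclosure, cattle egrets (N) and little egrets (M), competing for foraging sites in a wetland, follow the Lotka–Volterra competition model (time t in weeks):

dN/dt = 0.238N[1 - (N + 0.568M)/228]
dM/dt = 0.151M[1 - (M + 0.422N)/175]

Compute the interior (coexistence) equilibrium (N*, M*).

N* ≈ 169, M* ≈ 104

Setting both brackets to zero gives the nullclines N + 0.568M = 228 and 0.422N + M = 175.
Substituting M = 175 - 0.422N into the first: N(1 - 0.568·0.422) = 228 - 0.568·175.
So N* = 129/0.76 = 169, and then M* = 175 - 0.422·169 = 104.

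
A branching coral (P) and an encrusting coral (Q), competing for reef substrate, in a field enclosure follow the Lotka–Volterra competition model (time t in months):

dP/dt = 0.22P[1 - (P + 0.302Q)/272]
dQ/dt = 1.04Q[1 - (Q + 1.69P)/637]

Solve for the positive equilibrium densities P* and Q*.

Setting both brackets to zero gives the nullclines P + 0.302Q = 272 and 1.69P + Q = 637.
Substituting Q = 637 - 1.69P into the first: P(1 - 0.302·1.69) = 272 - 0.302·637.
So P* = 79.6/0.49 = 163, and then Q* = 637 - 1.69·163 = 362.

P* ≈ 163, Q* ≈ 362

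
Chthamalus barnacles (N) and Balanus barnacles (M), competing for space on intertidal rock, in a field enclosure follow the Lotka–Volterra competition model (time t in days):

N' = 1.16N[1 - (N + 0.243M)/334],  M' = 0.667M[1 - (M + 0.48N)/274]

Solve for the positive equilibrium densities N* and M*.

N* ≈ 303, M* ≈ 129

Setting both brackets to zero gives the nullclines N + 0.243M = 334 and 0.48N + M = 274.
Substituting M = 274 - 0.48N into the first: N(1 - 0.243·0.48) = 334 - 0.243·274.
So N* = 267/0.883 = 303, and then M* = 274 - 0.48·303 = 129.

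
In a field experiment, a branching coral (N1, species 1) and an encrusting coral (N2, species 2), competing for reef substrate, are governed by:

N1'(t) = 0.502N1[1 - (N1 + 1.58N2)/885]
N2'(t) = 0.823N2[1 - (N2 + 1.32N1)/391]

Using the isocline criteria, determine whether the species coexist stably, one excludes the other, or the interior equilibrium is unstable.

species 1 excludes species 2

Compare the nullcline intercepts: K1/α12 = 885/1.58 = 560 > K2 = 391; K2/α21 = 391/1.32 = 296 < K1 = 885.
Since the inequalities point opposite ways, species 1 can invade but species 2 cannot.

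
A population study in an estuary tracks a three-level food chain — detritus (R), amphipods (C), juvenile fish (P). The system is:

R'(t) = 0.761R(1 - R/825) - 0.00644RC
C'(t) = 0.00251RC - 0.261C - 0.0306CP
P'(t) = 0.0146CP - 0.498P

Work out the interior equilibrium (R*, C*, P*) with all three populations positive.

R* ≈ 587, C* ≈ 34.1, P* ≈ 39.6

From dP/dt = 0: 0.0146C* = 0.498, so C* = 34.1.
From dR/dt = 0: 0.761(1 - R*/825) = 0.00644·34.1, giving R* = 825·(1 - 0.289) = 587.
From dC/dt = 0: 0.00251·587 - 0.261 = 0.0306P*, so P* = 1.21/0.0306 = 39.6.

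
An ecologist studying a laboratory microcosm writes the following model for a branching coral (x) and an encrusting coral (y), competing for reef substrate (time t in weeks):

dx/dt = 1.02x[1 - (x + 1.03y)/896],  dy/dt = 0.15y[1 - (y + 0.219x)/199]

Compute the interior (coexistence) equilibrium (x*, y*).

Setting both brackets to zero gives the nullclines x + 1.03y = 896 and 0.219x + y = 199.
Substituting y = 199 - 0.219x into the first: x(1 - 1.03·0.219) = 896 - 1.03·199.
So x* = 691/0.774 = 892, and then y* = 199 - 0.219·892 = 3.58.

x* ≈ 892, y* ≈ 3.58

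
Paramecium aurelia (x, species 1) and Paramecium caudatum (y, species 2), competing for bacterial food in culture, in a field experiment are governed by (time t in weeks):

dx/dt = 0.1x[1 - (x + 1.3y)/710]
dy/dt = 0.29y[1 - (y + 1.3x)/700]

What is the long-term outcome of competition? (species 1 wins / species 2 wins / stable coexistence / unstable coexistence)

unstable coexistence (outcome depends on initial conditions)

Compare the nullcline intercepts: K1/α12 = 710/1.3 = 546 < K2 = 700; K2/α21 = 700/1.3 = 538 < K1 = 710.
Since both are reversed, neither can invade when rare; the interior point is a saddle.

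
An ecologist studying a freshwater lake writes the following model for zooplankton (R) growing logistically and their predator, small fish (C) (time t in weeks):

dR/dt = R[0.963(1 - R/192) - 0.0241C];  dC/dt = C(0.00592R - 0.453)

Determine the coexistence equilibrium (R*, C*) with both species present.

R* ≈ 76.5, C* ≈ 24

From dC/dt = 0 with C > 0: 0.00592R* = 0.453, so R* = 76.5.
Substitute into dR/dt = 0: 0.963(1 - 76.5/192) = 0.0241C*.
The bracket is 0.601, giving C* = 0.579/0.0241 = 24.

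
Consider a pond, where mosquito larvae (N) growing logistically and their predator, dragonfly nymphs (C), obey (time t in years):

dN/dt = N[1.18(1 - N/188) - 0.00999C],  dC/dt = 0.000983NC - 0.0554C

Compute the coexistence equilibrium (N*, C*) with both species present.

From dC/dt = 0 with C > 0: 0.000983N* = 0.0554, so N* = 56.4.
Substitute into dN/dt = 0: 1.18(1 - 56.4/188) = 0.00999C*.
The bracket is 0.7, giving C* = 0.826/0.00999 = 82.7.

N* ≈ 56.4, C* ≈ 82.7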